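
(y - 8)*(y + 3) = y^2 - 5*y - 24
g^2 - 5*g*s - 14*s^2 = (g - 7*s)*(g + 2*s)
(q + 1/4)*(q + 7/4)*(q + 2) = q^3 + 4*q^2 + 71*q/16 + 7/8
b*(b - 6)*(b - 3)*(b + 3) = b^4 - 6*b^3 - 9*b^2 + 54*b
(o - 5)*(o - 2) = o^2 - 7*o + 10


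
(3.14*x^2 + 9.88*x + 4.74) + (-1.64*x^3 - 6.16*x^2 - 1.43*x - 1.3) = -1.64*x^3 - 3.02*x^2 + 8.45*x + 3.44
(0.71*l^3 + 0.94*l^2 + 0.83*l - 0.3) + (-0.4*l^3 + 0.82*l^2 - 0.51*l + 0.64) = 0.31*l^3 + 1.76*l^2 + 0.32*l + 0.34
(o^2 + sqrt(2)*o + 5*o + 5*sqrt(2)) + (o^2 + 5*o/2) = 2*o^2 + sqrt(2)*o + 15*o/2 + 5*sqrt(2)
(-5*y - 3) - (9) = -5*y - 12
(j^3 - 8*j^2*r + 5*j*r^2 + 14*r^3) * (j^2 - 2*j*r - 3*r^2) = j^5 - 10*j^4*r + 18*j^3*r^2 + 28*j^2*r^3 - 43*j*r^4 - 42*r^5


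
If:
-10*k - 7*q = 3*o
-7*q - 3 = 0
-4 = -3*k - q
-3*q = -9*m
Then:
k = 31/21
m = -1/7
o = -247/63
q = -3/7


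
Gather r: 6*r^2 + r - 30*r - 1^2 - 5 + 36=6*r^2 - 29*r + 30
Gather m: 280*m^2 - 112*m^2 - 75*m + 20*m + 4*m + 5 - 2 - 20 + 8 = 168*m^2 - 51*m - 9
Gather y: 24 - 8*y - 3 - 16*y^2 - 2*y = -16*y^2 - 10*y + 21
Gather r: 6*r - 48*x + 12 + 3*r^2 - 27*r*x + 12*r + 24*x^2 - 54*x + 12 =3*r^2 + r*(18 - 27*x) + 24*x^2 - 102*x + 24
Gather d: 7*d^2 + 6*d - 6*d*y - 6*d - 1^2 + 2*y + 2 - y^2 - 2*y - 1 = 7*d^2 - 6*d*y - y^2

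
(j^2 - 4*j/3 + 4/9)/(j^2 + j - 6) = (j^2 - 4*j/3 + 4/9)/(j^2 + j - 6)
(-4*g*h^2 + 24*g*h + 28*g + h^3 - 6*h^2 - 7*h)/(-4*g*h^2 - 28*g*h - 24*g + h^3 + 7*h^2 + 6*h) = (h - 7)/(h + 6)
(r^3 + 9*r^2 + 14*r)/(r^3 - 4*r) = (r + 7)/(r - 2)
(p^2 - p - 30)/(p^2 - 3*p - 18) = (p + 5)/(p + 3)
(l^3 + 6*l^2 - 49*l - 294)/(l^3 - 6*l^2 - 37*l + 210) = (l + 7)/(l - 5)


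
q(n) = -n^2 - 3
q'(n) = -2*n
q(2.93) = -11.58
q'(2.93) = -5.86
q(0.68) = -3.46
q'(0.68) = -1.36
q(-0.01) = -3.00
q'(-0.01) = 0.02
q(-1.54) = -5.37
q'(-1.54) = 3.08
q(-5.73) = -35.83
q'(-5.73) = 11.46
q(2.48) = -9.15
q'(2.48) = -4.96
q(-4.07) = -19.56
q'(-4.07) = 8.14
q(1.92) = -6.69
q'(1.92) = -3.84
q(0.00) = -3.00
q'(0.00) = 0.00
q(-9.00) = -84.00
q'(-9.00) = 18.00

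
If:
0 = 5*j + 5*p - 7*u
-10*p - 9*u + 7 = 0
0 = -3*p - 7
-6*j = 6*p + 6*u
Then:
No Solution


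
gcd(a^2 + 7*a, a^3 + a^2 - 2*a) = a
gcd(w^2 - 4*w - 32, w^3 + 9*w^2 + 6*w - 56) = w + 4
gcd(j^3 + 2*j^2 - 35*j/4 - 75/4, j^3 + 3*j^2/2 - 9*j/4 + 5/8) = j + 5/2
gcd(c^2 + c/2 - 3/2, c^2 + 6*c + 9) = 1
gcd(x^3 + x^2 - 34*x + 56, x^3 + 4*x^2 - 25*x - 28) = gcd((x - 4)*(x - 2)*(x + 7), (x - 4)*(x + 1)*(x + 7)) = x^2 + 3*x - 28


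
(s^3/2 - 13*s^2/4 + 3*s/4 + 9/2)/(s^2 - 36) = (2*s^2 - s - 3)/(4*(s + 6))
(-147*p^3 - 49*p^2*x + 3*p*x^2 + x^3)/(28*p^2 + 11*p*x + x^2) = (-21*p^2 - 4*p*x + x^2)/(4*p + x)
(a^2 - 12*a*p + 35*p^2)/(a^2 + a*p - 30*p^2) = (a - 7*p)/(a + 6*p)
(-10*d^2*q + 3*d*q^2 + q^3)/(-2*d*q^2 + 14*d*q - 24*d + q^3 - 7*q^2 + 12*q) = q*(5*d + q)/(q^2 - 7*q + 12)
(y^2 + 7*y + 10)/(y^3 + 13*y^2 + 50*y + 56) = (y + 5)/(y^2 + 11*y + 28)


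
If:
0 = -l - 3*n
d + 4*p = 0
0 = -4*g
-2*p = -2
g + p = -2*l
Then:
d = -4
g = 0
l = -1/2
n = 1/6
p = 1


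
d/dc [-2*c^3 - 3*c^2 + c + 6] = -6*c^2 - 6*c + 1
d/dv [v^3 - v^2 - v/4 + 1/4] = 3*v^2 - 2*v - 1/4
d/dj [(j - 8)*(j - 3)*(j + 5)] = 3*j^2 - 12*j - 31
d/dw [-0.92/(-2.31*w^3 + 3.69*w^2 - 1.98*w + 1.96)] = (-6.3756*w^2 + 6.7896*w - 1.8216)/(2.31*w^3 - 3.69*w^2 + 1.98*w - 1.96)^2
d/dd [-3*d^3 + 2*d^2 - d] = -9*d^2 + 4*d - 1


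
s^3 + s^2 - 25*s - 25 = (s - 5)*(s + 1)*(s + 5)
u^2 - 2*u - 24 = (u - 6)*(u + 4)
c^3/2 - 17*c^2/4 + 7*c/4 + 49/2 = (c/2 + 1)*(c - 7)*(c - 7/2)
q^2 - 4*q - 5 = (q - 5)*(q + 1)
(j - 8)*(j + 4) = j^2 - 4*j - 32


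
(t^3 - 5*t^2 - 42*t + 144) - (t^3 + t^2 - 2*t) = -6*t^2 - 40*t + 144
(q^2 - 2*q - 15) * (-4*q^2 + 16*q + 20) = -4*q^4 + 24*q^3 + 48*q^2 - 280*q - 300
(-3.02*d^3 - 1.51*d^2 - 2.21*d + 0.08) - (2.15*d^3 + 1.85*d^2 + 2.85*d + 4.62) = -5.17*d^3 - 3.36*d^2 - 5.06*d - 4.54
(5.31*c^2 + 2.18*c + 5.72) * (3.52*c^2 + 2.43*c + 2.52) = 18.6912*c^4 + 20.5769*c^3 + 38.813*c^2 + 19.3932*c + 14.4144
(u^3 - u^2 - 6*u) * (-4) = -4*u^3 + 4*u^2 + 24*u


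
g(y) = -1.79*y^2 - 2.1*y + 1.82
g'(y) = -3.58*y - 2.1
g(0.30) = 1.03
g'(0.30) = -3.17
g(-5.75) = -45.29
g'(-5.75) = 18.48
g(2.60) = -15.74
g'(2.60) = -11.41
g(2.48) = -14.40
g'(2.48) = -10.98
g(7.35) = -110.32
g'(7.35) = -28.41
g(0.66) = -0.35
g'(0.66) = -4.46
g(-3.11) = -8.96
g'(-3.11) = 9.03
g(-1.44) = 1.13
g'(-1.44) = 3.06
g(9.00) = -162.07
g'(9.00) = -34.32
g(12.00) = -281.14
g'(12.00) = -45.06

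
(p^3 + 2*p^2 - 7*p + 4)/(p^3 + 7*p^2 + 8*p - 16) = (p - 1)/(p + 4)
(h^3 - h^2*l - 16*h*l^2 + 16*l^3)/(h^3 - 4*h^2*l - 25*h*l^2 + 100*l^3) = (h^2 + 3*h*l - 4*l^2)/(h^2 - 25*l^2)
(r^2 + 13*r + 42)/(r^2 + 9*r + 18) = (r + 7)/(r + 3)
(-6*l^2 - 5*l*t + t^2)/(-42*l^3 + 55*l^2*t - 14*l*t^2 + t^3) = (l + t)/(7*l^2 - 8*l*t + t^2)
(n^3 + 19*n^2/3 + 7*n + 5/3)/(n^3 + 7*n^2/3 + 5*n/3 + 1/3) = (n + 5)/(n + 1)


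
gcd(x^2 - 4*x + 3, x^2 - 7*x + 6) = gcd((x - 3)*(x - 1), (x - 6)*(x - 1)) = x - 1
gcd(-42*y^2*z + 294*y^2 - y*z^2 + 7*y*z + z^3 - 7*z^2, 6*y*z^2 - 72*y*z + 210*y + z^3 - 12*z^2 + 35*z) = 6*y*z - 42*y + z^2 - 7*z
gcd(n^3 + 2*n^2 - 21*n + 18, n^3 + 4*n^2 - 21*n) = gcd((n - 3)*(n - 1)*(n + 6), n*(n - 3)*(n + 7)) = n - 3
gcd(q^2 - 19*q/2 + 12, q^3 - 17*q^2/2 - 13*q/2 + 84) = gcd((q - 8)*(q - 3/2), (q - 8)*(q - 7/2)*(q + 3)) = q - 8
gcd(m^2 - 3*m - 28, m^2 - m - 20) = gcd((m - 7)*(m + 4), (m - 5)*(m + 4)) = m + 4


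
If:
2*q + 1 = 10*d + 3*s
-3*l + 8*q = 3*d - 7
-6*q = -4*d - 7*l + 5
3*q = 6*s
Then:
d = 42/751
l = -55/751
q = -662/751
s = -331/751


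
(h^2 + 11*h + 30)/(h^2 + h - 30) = (h + 5)/(h - 5)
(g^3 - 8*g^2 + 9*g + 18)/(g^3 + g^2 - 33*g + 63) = (g^2 - 5*g - 6)/(g^2 + 4*g - 21)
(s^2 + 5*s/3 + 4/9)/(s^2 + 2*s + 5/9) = (3*s + 4)/(3*s + 5)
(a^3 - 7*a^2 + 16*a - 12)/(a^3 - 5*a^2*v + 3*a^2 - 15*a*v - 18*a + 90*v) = (-a^2 + 4*a - 4)/(-a^2 + 5*a*v - 6*a + 30*v)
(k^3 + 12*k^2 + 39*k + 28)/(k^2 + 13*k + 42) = (k^2 + 5*k + 4)/(k + 6)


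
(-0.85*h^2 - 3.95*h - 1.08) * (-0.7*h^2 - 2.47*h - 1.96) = 0.595*h^4 + 4.8645*h^3 + 12.1785*h^2 + 10.4096*h + 2.1168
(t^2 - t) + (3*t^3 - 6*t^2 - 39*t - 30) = 3*t^3 - 5*t^2 - 40*t - 30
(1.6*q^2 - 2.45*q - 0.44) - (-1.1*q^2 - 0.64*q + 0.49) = 2.7*q^2 - 1.81*q - 0.93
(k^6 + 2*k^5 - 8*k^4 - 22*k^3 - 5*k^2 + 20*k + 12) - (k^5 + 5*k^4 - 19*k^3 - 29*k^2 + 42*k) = k^6 + k^5 - 13*k^4 - 3*k^3 + 24*k^2 - 22*k + 12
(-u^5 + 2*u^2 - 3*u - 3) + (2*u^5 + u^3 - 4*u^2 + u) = u^5 + u^3 - 2*u^2 - 2*u - 3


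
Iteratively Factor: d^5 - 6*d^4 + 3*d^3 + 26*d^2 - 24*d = (d - 1)*(d^4 - 5*d^3 - 2*d^2 + 24*d) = (d - 4)*(d - 1)*(d^3 - d^2 - 6*d) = d*(d - 4)*(d - 1)*(d^2 - d - 6) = d*(d - 4)*(d - 1)*(d + 2)*(d - 3)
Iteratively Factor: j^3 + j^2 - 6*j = (j - 2)*(j^2 + 3*j) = j*(j - 2)*(j + 3)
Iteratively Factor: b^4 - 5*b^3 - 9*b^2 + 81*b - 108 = (b - 3)*(b^3 - 2*b^2 - 15*b + 36) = (b - 3)^2*(b^2 + b - 12) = (b - 3)^3*(b + 4)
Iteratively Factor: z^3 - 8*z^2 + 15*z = (z - 5)*(z^2 - 3*z) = (z - 5)*(z - 3)*(z)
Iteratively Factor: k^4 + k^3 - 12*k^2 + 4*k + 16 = (k - 2)*(k^3 + 3*k^2 - 6*k - 8) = (k - 2)*(k + 1)*(k^2 + 2*k - 8) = (k - 2)*(k + 1)*(k + 4)*(k - 2)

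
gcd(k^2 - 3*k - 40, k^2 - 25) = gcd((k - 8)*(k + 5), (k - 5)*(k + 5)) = k + 5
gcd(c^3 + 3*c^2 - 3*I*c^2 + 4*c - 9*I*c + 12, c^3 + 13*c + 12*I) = c^2 - 3*I*c + 4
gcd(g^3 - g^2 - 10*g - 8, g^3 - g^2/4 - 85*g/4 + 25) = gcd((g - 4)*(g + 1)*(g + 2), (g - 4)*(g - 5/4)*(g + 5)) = g - 4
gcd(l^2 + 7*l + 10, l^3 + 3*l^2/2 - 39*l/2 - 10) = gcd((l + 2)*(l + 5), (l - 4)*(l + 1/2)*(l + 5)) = l + 5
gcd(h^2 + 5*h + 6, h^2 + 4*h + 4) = h + 2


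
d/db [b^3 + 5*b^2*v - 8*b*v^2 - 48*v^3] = 3*b^2 + 10*b*v - 8*v^2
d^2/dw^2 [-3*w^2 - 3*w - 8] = -6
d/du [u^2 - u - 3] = 2*u - 1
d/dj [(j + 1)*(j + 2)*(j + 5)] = 3*j^2 + 16*j + 17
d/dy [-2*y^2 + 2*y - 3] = 2 - 4*y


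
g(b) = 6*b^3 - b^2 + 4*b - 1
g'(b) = 18*b^2 - 2*b + 4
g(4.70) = 618.65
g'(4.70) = 392.22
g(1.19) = 12.45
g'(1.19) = 27.11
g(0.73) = 3.72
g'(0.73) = 12.13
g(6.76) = 1833.84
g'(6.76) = 813.04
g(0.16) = -0.36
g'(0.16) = 4.14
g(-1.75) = -43.22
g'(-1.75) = 62.62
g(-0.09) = -1.37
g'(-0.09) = 4.33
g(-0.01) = -1.04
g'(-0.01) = 4.02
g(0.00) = -1.00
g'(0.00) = 4.00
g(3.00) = 164.00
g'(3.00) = 160.00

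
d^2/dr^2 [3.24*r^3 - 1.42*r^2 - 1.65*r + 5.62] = 19.44*r - 2.84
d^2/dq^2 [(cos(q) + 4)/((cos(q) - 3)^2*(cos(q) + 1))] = (-(1 - cos(2*q))^2 - 303*cos(q)/4 + 6*cos(2*q) - 41*cos(3*q)/4 + 52)/((cos(q) - 3)^4*(cos(q) + 1)^2)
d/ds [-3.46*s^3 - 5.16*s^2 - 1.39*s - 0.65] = -10.38*s^2 - 10.32*s - 1.39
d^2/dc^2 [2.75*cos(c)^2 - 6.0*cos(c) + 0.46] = 6.0*cos(c) - 5.5*cos(2*c)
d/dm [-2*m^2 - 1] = -4*m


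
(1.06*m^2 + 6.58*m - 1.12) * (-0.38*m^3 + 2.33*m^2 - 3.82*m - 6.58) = -0.4028*m^5 - 0.0305999999999997*m^4 + 11.7078*m^3 - 34.72*m^2 - 39.018*m + 7.3696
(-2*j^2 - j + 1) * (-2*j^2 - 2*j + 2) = 4*j^4 + 6*j^3 - 4*j^2 - 4*j + 2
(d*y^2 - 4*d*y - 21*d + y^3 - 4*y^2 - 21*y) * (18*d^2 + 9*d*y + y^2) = 18*d^3*y^2 - 72*d^3*y - 378*d^3 + 27*d^2*y^3 - 108*d^2*y^2 - 567*d^2*y + 10*d*y^4 - 40*d*y^3 - 210*d*y^2 + y^5 - 4*y^4 - 21*y^3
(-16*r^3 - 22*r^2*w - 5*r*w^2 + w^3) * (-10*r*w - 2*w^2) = 160*r^4*w + 252*r^3*w^2 + 94*r^2*w^3 - 2*w^5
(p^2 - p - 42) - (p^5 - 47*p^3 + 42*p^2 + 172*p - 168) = -p^5 + 47*p^3 - 41*p^2 - 173*p + 126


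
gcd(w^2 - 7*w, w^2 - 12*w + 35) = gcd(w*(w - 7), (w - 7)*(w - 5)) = w - 7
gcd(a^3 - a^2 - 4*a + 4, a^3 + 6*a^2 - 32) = a - 2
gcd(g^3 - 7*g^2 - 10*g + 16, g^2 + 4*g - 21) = 1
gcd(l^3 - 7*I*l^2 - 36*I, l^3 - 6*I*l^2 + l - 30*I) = l^2 - I*l + 6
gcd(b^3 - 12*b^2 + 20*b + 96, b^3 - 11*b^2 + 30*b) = b - 6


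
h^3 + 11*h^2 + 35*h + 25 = (h + 1)*(h + 5)^2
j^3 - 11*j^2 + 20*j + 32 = (j - 8)*(j - 4)*(j + 1)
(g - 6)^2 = g^2 - 12*g + 36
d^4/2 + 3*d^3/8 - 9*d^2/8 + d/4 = d*(d/2 + 1)*(d - 1)*(d - 1/4)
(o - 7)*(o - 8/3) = o^2 - 29*o/3 + 56/3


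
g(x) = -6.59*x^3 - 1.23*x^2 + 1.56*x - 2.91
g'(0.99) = -20.25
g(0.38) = -2.86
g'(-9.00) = -1577.67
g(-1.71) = 23.78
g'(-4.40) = -370.36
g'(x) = -19.77*x^2 - 2.46*x + 1.56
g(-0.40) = -3.31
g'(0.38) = -2.23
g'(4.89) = -483.21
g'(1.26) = -32.93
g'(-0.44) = -1.19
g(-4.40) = 527.78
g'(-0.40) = -0.62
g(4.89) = -795.26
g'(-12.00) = -2815.80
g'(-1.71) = -52.04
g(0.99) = -8.97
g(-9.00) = 4687.53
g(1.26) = -16.08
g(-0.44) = -3.27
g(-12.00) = 11188.77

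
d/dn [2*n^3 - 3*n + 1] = 6*n^2 - 3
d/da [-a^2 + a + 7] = 1 - 2*a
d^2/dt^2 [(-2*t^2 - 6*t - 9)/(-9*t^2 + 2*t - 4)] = 2*(522*t^3 + 1971*t^2 - 1134*t - 208)/(729*t^6 - 486*t^5 + 1080*t^4 - 440*t^3 + 480*t^2 - 96*t + 64)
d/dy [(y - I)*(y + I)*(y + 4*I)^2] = 4*y^3 + 24*I*y^2 - 30*y + 8*I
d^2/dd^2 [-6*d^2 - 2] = -12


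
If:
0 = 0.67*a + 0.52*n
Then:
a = -0.776119402985075*n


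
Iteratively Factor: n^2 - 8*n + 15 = (n - 3)*(n - 5)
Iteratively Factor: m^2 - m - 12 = (m - 4)*(m + 3)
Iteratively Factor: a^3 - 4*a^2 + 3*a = (a - 1)*(a^2 - 3*a) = (a - 3)*(a - 1)*(a)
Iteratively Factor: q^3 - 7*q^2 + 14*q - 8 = (q - 2)*(q^2 - 5*q + 4) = (q - 2)*(q - 1)*(q - 4)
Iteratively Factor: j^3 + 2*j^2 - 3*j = (j - 1)*(j^2 + 3*j) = (j - 1)*(j + 3)*(j)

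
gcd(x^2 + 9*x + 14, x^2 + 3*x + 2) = x + 2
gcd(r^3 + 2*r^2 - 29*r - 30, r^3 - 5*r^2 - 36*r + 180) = r^2 + r - 30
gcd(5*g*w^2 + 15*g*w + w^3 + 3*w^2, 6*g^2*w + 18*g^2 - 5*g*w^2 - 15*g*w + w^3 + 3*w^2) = w + 3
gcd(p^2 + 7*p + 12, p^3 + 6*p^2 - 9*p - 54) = p + 3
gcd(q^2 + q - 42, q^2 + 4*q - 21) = q + 7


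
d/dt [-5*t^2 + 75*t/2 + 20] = 75/2 - 10*t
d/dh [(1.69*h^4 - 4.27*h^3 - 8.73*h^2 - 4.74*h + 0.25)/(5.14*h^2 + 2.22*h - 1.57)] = (17.3732*h^5 - 10.6924*h^4 - 29.572*h^3 + 25.0947*h^2 + 24.8422*h + 6.8868)/(26.4196*h^4 + 22.8216*h^3 - 11.2112*h^2 - 6.9708*h + 2.4649)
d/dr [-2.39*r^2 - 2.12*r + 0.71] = -4.78*r - 2.12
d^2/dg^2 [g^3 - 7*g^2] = 6*g - 14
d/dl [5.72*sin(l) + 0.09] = 5.72*cos(l)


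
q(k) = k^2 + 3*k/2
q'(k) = 2*k + 3/2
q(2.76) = 11.76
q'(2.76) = 7.02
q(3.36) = 16.33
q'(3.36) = 8.22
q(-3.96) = 9.74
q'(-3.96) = -6.42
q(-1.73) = 0.40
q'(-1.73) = -1.96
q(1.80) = 5.94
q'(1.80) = 5.10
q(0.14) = 0.23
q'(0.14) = 1.78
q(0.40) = 0.76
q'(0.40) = 2.30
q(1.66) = 5.25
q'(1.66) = 4.82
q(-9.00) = 67.50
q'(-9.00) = -16.50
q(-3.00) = 4.50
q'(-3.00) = -4.50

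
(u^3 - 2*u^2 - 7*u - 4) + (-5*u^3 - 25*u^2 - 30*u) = -4*u^3 - 27*u^2 - 37*u - 4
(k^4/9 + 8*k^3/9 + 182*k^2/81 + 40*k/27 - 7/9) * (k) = k^5/9 + 8*k^4/9 + 182*k^3/81 + 40*k^2/27 - 7*k/9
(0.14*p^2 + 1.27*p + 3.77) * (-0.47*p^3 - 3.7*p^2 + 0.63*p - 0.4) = -0.0658*p^5 - 1.1149*p^4 - 6.3827*p^3 - 13.2049*p^2 + 1.8671*p - 1.508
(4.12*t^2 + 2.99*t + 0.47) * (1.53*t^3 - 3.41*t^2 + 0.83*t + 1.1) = 6.3036*t^5 - 9.4745*t^4 - 6.0572*t^3 + 5.411*t^2 + 3.6791*t + 0.517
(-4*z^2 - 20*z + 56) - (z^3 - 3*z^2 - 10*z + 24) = -z^3 - z^2 - 10*z + 32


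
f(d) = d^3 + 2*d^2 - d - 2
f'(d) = 3*d^2 + 4*d - 1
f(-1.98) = 0.06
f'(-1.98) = 2.84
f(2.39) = 20.69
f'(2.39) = 25.70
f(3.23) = 49.33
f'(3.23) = 43.22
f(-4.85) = -64.19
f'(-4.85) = 50.17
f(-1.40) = 0.58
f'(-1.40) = -0.72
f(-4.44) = -45.66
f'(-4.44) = 40.38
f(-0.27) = -1.60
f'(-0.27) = -1.86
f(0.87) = -0.70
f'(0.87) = 4.75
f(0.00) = -2.00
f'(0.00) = -1.00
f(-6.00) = -140.00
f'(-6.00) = 83.00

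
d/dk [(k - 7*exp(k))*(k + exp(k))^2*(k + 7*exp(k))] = (k + exp(k))*((k - 7*exp(k))*(k + exp(k))*(7*exp(k) + 1) + 2*(k - 7*exp(k))*(k + 7*exp(k))*(exp(k) + 1) - (k + exp(k))*(k + 7*exp(k))*(7*exp(k) - 1))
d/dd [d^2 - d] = 2*d - 1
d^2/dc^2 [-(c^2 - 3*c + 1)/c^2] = 6*(c - 1)/c^4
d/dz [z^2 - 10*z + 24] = 2*z - 10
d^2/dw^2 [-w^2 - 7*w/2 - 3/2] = -2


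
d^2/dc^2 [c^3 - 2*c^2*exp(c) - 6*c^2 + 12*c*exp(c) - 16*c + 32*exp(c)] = -2*c^2*exp(c) + 4*c*exp(c) + 6*c + 52*exp(c) - 12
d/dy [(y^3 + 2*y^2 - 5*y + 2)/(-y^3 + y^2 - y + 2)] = (3*y^4 - 12*y^3 + 15*y^2 + 4*y - 8)/(y^6 - 2*y^5 + 3*y^4 - 6*y^3 + 5*y^2 - 4*y + 4)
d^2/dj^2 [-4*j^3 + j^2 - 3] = 2 - 24*j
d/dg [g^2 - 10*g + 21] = 2*g - 10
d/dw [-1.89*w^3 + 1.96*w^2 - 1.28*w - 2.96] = -5.67*w^2 + 3.92*w - 1.28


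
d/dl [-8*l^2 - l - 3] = -16*l - 1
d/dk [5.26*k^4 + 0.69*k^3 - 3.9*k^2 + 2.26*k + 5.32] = 21.04*k^3 + 2.07*k^2 - 7.8*k + 2.26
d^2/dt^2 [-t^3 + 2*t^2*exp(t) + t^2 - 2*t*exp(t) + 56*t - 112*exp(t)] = 2*t^2*exp(t) + 6*t*exp(t) - 6*t - 112*exp(t) + 2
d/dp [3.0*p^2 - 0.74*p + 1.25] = 6.0*p - 0.74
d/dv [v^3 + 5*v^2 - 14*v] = 3*v^2 + 10*v - 14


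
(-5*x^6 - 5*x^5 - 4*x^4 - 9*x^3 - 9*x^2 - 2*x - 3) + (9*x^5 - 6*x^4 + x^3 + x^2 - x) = -5*x^6 + 4*x^5 - 10*x^4 - 8*x^3 - 8*x^2 - 3*x - 3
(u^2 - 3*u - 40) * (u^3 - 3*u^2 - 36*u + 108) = u^5 - 6*u^4 - 67*u^3 + 336*u^2 + 1116*u - 4320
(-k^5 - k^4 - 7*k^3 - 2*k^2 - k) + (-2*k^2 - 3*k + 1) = -k^5 - k^4 - 7*k^3 - 4*k^2 - 4*k + 1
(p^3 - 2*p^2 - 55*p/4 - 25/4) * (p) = p^4 - 2*p^3 - 55*p^2/4 - 25*p/4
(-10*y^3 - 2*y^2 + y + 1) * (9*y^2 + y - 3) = -90*y^5 - 28*y^4 + 37*y^3 + 16*y^2 - 2*y - 3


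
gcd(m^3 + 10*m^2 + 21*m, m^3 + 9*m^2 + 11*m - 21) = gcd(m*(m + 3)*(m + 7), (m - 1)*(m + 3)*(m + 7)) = m^2 + 10*m + 21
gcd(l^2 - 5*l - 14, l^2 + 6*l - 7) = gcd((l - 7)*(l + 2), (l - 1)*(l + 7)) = 1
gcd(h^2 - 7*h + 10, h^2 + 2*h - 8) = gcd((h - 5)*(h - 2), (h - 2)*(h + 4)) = h - 2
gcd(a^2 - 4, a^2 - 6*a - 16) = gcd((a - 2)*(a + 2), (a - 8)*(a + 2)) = a + 2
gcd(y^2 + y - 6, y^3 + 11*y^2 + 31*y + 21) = y + 3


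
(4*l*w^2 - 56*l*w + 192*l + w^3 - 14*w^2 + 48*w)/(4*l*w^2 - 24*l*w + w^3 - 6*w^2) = (w - 8)/w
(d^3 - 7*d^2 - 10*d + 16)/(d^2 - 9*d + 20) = (d^3 - 7*d^2 - 10*d + 16)/(d^2 - 9*d + 20)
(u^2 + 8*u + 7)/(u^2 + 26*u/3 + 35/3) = 3*(u + 1)/(3*u + 5)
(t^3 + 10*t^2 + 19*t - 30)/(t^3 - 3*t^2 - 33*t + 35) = (t + 6)/(t - 7)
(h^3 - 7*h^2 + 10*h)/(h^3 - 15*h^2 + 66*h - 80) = h/(h - 8)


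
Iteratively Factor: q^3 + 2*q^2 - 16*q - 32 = (q + 2)*(q^2 - 16) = (q - 4)*(q + 2)*(q + 4)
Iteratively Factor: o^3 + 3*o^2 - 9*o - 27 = (o + 3)*(o^2 - 9) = (o - 3)*(o + 3)*(o + 3)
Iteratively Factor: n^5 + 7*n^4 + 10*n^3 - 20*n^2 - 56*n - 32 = (n - 2)*(n^4 + 9*n^3 + 28*n^2 + 36*n + 16) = (n - 2)*(n + 2)*(n^3 + 7*n^2 + 14*n + 8) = (n - 2)*(n + 2)^2*(n^2 + 5*n + 4) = (n - 2)*(n + 2)^2*(n + 4)*(n + 1)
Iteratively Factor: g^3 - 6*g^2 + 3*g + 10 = (g - 2)*(g^2 - 4*g - 5) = (g - 2)*(g + 1)*(g - 5)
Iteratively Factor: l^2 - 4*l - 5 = (l + 1)*(l - 5)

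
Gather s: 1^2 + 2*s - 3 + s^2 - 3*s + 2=s^2 - s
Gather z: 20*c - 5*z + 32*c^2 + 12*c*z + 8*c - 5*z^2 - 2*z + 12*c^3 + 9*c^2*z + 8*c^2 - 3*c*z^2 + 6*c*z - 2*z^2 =12*c^3 + 40*c^2 + 28*c + z^2*(-3*c - 7) + z*(9*c^2 + 18*c - 7)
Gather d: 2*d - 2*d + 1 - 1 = 0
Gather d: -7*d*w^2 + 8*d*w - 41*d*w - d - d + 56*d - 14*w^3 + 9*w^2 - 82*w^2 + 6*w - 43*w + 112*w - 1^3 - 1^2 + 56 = d*(-7*w^2 - 33*w + 54) - 14*w^3 - 73*w^2 + 75*w + 54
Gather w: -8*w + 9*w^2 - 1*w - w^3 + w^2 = -w^3 + 10*w^2 - 9*w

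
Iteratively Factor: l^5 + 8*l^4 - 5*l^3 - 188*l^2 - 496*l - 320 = (l + 4)*(l^4 + 4*l^3 - 21*l^2 - 104*l - 80) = (l - 5)*(l + 4)*(l^3 + 9*l^2 + 24*l + 16) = (l - 5)*(l + 4)^2*(l^2 + 5*l + 4) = (l - 5)*(l + 4)^3*(l + 1)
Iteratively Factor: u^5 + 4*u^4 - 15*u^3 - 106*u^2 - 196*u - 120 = (u + 2)*(u^4 + 2*u^3 - 19*u^2 - 68*u - 60) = (u + 2)*(u + 3)*(u^3 - u^2 - 16*u - 20) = (u + 2)^2*(u + 3)*(u^2 - 3*u - 10) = (u + 2)^3*(u + 3)*(u - 5)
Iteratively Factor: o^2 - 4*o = (o - 4)*(o)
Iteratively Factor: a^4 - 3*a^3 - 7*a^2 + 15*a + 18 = (a + 2)*(a^3 - 5*a^2 + 3*a + 9) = (a - 3)*(a + 2)*(a^2 - 2*a - 3) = (a - 3)*(a + 1)*(a + 2)*(a - 3)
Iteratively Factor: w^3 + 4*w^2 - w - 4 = (w - 1)*(w^2 + 5*w + 4) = (w - 1)*(w + 1)*(w + 4)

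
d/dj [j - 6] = 1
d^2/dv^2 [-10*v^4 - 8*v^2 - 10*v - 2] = -120*v^2 - 16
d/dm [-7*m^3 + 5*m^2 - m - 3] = -21*m^2 + 10*m - 1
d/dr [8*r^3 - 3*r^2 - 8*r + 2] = 24*r^2 - 6*r - 8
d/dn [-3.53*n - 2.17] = -3.53000000000000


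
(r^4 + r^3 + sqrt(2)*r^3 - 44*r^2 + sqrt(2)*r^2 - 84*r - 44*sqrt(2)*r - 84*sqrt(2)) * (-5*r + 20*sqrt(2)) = -5*r^5 - 5*r^4 + 15*sqrt(2)*r^4 + 15*sqrt(2)*r^3 + 260*r^3 - 660*sqrt(2)*r^2 + 460*r^2 - 1260*sqrt(2)*r - 1760*r - 3360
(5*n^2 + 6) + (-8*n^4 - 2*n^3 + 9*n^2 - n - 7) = -8*n^4 - 2*n^3 + 14*n^2 - n - 1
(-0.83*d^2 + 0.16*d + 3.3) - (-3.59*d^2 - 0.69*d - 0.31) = 2.76*d^2 + 0.85*d + 3.61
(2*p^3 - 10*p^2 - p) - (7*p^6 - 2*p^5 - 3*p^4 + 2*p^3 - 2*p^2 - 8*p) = -7*p^6 + 2*p^5 + 3*p^4 - 8*p^2 + 7*p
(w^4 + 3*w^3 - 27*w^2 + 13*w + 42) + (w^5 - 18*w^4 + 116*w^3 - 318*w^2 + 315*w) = w^5 - 17*w^4 + 119*w^3 - 345*w^2 + 328*w + 42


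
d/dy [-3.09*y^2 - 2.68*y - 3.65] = -6.18*y - 2.68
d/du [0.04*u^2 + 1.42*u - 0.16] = 0.08*u + 1.42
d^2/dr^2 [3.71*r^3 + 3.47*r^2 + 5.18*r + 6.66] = 22.26*r + 6.94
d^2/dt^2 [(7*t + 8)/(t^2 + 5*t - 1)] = 2*((2*t + 5)^2*(7*t + 8) - (21*t + 43)*(t^2 + 5*t - 1))/(t^2 + 5*t - 1)^3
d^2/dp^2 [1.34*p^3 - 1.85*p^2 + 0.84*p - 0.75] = 8.04*p - 3.7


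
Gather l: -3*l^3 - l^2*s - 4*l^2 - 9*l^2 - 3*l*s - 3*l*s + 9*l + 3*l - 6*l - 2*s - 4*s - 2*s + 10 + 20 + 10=-3*l^3 + l^2*(-s - 13) + l*(6 - 6*s) - 8*s + 40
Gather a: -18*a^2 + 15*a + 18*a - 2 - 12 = -18*a^2 + 33*a - 14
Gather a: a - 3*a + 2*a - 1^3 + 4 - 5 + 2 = 0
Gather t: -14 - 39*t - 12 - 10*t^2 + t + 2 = -10*t^2 - 38*t - 24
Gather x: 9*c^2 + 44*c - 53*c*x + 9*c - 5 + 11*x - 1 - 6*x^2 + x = 9*c^2 + 53*c - 6*x^2 + x*(12 - 53*c) - 6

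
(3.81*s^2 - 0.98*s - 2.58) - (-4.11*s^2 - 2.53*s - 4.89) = 7.92*s^2 + 1.55*s + 2.31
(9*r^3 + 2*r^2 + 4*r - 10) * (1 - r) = -9*r^4 + 7*r^3 - 2*r^2 + 14*r - 10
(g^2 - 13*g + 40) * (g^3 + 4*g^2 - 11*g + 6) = g^5 - 9*g^4 - 23*g^3 + 309*g^2 - 518*g + 240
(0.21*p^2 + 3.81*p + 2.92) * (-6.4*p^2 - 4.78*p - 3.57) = -1.344*p^4 - 25.3878*p^3 - 37.6495*p^2 - 27.5593*p - 10.4244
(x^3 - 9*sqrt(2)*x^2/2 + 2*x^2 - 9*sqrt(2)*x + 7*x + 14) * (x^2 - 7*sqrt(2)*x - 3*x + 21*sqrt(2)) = x^5 - 23*sqrt(2)*x^4/2 - x^4 + 23*sqrt(2)*x^3/2 + 64*x^3 - 70*x^2 + 20*sqrt(2)*x^2 - 420*x + 49*sqrt(2)*x + 294*sqrt(2)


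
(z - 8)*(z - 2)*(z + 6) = z^3 - 4*z^2 - 44*z + 96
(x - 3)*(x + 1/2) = x^2 - 5*x/2 - 3/2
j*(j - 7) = j^2 - 7*j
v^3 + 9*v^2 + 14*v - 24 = (v - 1)*(v + 4)*(v + 6)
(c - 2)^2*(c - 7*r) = c^3 - 7*c^2*r - 4*c^2 + 28*c*r + 4*c - 28*r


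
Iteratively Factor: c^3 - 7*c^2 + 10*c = (c - 5)*(c^2 - 2*c) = c*(c - 5)*(c - 2)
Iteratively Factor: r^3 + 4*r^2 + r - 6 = (r + 2)*(r^2 + 2*r - 3) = (r + 2)*(r + 3)*(r - 1)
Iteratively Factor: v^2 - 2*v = (v)*(v - 2)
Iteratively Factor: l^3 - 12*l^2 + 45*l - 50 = (l - 5)*(l^2 - 7*l + 10) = (l - 5)*(l - 2)*(l - 5)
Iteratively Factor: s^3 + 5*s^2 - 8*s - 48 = (s + 4)*(s^2 + s - 12) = (s + 4)^2*(s - 3)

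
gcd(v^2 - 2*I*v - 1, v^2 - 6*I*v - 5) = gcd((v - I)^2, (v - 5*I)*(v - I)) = v - I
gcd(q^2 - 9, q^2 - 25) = 1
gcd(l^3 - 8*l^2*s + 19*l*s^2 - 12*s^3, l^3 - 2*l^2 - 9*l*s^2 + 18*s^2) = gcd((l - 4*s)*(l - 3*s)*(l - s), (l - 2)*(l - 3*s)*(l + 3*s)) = -l + 3*s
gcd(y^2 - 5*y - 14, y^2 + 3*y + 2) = y + 2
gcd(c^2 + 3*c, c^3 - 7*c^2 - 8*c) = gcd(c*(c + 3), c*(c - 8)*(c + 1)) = c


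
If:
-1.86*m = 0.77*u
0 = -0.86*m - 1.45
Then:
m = -1.69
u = 4.07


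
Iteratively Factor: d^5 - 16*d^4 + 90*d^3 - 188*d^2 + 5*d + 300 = (d - 4)*(d^4 - 12*d^3 + 42*d^2 - 20*d - 75) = (d - 5)*(d - 4)*(d^3 - 7*d^2 + 7*d + 15) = (d - 5)*(d - 4)*(d - 3)*(d^2 - 4*d - 5) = (d - 5)*(d - 4)*(d - 3)*(d + 1)*(d - 5)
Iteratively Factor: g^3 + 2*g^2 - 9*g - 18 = (g + 2)*(g^2 - 9) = (g + 2)*(g + 3)*(g - 3)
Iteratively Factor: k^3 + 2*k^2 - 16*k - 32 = (k + 2)*(k^2 - 16) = (k - 4)*(k + 2)*(k + 4)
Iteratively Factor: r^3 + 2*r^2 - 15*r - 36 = (r + 3)*(r^2 - r - 12) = (r + 3)^2*(r - 4)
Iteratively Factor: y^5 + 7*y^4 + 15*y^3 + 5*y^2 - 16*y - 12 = (y + 2)*(y^4 + 5*y^3 + 5*y^2 - 5*y - 6) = (y + 2)^2*(y^3 + 3*y^2 - y - 3) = (y + 2)^2*(y + 3)*(y^2 - 1) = (y - 1)*(y + 2)^2*(y + 3)*(y + 1)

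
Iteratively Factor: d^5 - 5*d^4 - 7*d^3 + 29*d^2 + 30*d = (d + 1)*(d^4 - 6*d^3 - d^2 + 30*d) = (d + 1)*(d + 2)*(d^3 - 8*d^2 + 15*d) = d*(d + 1)*(d + 2)*(d^2 - 8*d + 15) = d*(d - 5)*(d + 1)*(d + 2)*(d - 3)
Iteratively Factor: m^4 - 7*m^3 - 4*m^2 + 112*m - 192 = (m - 4)*(m^3 - 3*m^2 - 16*m + 48) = (m - 4)^2*(m^2 + m - 12) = (m - 4)^2*(m + 4)*(m - 3)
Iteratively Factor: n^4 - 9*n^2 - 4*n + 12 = (n + 2)*(n^3 - 2*n^2 - 5*n + 6) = (n - 1)*(n + 2)*(n^2 - n - 6) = (n - 3)*(n - 1)*(n + 2)*(n + 2)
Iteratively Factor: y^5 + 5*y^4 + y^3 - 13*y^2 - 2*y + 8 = (y - 1)*(y^4 + 6*y^3 + 7*y^2 - 6*y - 8) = (y - 1)^2*(y^3 + 7*y^2 + 14*y + 8) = (y - 1)^2*(y + 2)*(y^2 + 5*y + 4) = (y - 1)^2*(y + 2)*(y + 4)*(y + 1)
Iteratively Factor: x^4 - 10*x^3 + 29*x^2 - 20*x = (x - 5)*(x^3 - 5*x^2 + 4*x) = (x - 5)*(x - 1)*(x^2 - 4*x) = x*(x - 5)*(x - 1)*(x - 4)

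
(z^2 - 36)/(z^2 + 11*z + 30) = (z - 6)/(z + 5)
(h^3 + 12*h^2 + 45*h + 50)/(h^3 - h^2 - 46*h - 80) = (h + 5)/(h - 8)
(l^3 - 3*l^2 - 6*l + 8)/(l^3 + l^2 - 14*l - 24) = (l - 1)/(l + 3)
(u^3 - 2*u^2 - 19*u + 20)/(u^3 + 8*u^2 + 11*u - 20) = (u - 5)/(u + 5)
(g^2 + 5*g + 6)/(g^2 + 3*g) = (g + 2)/g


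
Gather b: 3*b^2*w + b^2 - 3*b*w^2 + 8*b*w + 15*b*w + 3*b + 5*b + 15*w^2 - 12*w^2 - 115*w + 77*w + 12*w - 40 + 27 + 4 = b^2*(3*w + 1) + b*(-3*w^2 + 23*w + 8) + 3*w^2 - 26*w - 9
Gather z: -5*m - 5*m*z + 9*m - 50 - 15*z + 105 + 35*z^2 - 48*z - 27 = 4*m + 35*z^2 + z*(-5*m - 63) + 28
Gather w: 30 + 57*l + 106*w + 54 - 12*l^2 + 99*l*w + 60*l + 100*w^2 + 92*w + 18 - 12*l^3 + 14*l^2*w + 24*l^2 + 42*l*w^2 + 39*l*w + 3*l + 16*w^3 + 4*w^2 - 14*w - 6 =-12*l^3 + 12*l^2 + 120*l + 16*w^3 + w^2*(42*l + 104) + w*(14*l^2 + 138*l + 184) + 96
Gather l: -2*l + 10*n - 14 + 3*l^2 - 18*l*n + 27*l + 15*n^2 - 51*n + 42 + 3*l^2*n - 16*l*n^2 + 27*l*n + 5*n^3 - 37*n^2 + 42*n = l^2*(3*n + 3) + l*(-16*n^2 + 9*n + 25) + 5*n^3 - 22*n^2 + n + 28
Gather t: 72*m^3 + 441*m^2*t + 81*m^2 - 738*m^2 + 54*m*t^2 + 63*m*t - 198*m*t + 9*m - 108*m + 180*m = 72*m^3 - 657*m^2 + 54*m*t^2 + 81*m + t*(441*m^2 - 135*m)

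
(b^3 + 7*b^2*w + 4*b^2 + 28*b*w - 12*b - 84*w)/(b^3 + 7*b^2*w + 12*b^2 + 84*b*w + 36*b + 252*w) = (b - 2)/(b + 6)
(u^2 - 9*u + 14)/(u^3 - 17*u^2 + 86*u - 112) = 1/(u - 8)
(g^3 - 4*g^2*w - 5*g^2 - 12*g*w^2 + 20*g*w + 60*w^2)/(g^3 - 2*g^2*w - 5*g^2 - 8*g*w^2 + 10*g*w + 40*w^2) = (-g + 6*w)/(-g + 4*w)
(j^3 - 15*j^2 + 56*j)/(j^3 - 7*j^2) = (j - 8)/j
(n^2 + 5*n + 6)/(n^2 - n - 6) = (n + 3)/(n - 3)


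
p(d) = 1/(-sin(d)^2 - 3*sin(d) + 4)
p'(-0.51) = 0.06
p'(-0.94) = 0.02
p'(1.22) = 18.53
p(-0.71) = 0.18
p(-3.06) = 0.24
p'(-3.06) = -0.16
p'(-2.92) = -0.12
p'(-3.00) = -0.14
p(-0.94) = 0.17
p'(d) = (2*sin(d)*cos(d) + 3*cos(d))/(-sin(d)^2 - 3*sin(d) + 4)^2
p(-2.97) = 0.22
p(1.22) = 3.32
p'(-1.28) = 0.01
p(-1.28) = 0.17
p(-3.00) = 0.23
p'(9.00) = -0.52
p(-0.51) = 0.19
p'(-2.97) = -0.13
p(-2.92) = 0.22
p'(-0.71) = 0.04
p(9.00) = 0.39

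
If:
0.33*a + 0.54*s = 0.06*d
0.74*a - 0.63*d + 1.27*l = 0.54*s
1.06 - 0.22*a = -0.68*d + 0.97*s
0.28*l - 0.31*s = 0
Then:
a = -1.77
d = -0.70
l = 1.11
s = 1.00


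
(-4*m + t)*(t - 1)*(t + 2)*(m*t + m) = -4*m^2*t^3 - 8*m^2*t^2 + 4*m^2*t + 8*m^2 + m*t^4 + 2*m*t^3 - m*t^2 - 2*m*t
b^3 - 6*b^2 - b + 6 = (b - 6)*(b - 1)*(b + 1)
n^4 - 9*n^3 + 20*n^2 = n^2*(n - 5)*(n - 4)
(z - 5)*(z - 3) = z^2 - 8*z + 15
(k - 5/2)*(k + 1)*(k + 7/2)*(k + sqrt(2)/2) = k^4 + sqrt(2)*k^3/2 + 2*k^3 - 31*k^2/4 + sqrt(2)*k^2 - 35*k/4 - 31*sqrt(2)*k/8 - 35*sqrt(2)/8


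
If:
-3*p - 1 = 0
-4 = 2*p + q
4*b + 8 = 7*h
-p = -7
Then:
No Solution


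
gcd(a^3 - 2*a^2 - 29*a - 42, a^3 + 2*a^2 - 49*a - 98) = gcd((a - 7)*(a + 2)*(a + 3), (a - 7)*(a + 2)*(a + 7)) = a^2 - 5*a - 14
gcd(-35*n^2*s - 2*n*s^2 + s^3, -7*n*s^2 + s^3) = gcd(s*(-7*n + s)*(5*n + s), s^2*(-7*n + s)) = -7*n*s + s^2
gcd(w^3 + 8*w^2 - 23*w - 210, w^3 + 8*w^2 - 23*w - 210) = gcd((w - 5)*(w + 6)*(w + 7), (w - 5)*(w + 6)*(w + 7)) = w^3 + 8*w^2 - 23*w - 210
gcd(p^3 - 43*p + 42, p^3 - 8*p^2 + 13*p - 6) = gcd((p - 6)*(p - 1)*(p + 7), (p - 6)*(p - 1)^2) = p^2 - 7*p + 6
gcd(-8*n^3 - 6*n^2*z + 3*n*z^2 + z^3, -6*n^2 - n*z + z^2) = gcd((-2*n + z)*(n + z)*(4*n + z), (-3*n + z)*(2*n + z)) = 1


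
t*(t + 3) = t^2 + 3*t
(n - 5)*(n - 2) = n^2 - 7*n + 10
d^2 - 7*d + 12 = (d - 4)*(d - 3)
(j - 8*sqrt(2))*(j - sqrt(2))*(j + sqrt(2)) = j^3 - 8*sqrt(2)*j^2 - 2*j + 16*sqrt(2)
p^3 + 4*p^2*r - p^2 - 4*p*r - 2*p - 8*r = (p - 2)*(p + 1)*(p + 4*r)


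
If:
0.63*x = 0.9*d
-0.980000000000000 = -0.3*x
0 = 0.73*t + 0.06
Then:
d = 2.29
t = -0.08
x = 3.27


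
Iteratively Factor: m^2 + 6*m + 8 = (m + 4)*(m + 2)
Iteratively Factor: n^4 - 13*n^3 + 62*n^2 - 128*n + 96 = (n - 4)*(n^3 - 9*n^2 + 26*n - 24) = (n - 4)*(n - 2)*(n^2 - 7*n + 12) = (n - 4)*(n - 3)*(n - 2)*(n - 4)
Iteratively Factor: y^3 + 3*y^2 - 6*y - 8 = (y - 2)*(y^2 + 5*y + 4) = (y - 2)*(y + 1)*(y + 4)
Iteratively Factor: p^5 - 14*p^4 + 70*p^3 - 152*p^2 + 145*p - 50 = (p - 2)*(p^4 - 12*p^3 + 46*p^2 - 60*p + 25) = (p - 2)*(p - 1)*(p^3 - 11*p^2 + 35*p - 25) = (p - 2)*(p - 1)^2*(p^2 - 10*p + 25) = (p - 5)*(p - 2)*(p - 1)^2*(p - 5)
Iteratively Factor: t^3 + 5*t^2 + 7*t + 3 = (t + 1)*(t^2 + 4*t + 3) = (t + 1)^2*(t + 3)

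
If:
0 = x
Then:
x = 0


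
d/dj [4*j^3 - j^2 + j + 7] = 12*j^2 - 2*j + 1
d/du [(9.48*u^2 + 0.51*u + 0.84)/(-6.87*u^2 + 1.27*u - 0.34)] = (15.5433*u^2 + 5.0952*u - 1.2402)/(47.1969*u^4 - 17.4498*u^3 + 6.2845*u^2 - 0.8636*u + 0.1156)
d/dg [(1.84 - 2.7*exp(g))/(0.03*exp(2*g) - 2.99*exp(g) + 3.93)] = (0.081*exp(2*g) - 0.1104*exp(g) - 5.1094)*exp(g)/(0.0009*exp(4*g) - 0.1794*exp(3*g) + 9.1759*exp(2*g) - 23.5014*exp(g) + 15.4449)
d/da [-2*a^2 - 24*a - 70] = -4*a - 24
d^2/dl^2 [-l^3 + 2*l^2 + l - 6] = 4 - 6*l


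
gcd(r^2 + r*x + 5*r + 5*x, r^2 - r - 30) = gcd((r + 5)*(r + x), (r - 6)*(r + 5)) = r + 5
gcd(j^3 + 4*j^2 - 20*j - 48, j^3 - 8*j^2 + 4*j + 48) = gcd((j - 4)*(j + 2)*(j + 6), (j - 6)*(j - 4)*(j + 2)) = j^2 - 2*j - 8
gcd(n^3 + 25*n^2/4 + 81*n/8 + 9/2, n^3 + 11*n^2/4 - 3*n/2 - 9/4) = n + 3/4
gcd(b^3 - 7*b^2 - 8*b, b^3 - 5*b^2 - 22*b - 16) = b^2 - 7*b - 8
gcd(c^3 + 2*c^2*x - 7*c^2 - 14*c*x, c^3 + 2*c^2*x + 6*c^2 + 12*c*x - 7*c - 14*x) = c + 2*x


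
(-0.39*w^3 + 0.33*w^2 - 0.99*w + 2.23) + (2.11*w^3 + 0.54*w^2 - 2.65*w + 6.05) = 1.72*w^3 + 0.87*w^2 - 3.64*w + 8.28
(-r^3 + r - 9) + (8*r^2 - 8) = -r^3 + 8*r^2 + r - 17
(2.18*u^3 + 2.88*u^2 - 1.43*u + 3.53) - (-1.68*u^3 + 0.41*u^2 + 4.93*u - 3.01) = 3.86*u^3 + 2.47*u^2 - 6.36*u + 6.54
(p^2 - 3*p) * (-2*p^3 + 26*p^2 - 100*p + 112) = -2*p^5 + 32*p^4 - 178*p^3 + 412*p^2 - 336*p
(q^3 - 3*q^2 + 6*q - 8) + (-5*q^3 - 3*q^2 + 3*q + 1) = -4*q^3 - 6*q^2 + 9*q - 7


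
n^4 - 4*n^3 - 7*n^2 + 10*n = n*(n - 5)*(n - 1)*(n + 2)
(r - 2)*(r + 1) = r^2 - r - 2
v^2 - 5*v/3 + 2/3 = (v - 1)*(v - 2/3)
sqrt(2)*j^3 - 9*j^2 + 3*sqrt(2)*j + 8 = (j - 4*sqrt(2))*(j - sqrt(2))*(sqrt(2)*j + 1)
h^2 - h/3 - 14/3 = (h - 7/3)*(h + 2)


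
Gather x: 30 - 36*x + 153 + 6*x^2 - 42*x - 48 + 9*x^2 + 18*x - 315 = 15*x^2 - 60*x - 180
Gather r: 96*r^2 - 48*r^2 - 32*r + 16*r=48*r^2 - 16*r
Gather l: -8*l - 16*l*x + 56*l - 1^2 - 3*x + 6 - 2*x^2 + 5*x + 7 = l*(48 - 16*x) - 2*x^2 + 2*x + 12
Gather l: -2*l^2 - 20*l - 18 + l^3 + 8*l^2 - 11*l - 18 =l^3 + 6*l^2 - 31*l - 36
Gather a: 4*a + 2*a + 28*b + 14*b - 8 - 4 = 6*a + 42*b - 12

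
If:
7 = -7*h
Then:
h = -1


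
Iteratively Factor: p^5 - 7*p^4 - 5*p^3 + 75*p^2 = (p - 5)*(p^4 - 2*p^3 - 15*p^2) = (p - 5)^2*(p^3 + 3*p^2) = (p - 5)^2*(p + 3)*(p^2) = p*(p - 5)^2*(p + 3)*(p)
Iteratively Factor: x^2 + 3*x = (x)*(x + 3)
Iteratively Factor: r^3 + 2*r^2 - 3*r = (r - 1)*(r^2 + 3*r) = r*(r - 1)*(r + 3)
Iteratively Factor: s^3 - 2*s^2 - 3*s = (s)*(s^2 - 2*s - 3) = s*(s + 1)*(s - 3)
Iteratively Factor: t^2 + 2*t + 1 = (t + 1)*(t + 1)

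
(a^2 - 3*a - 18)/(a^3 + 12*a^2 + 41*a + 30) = (a^2 - 3*a - 18)/(a^3 + 12*a^2 + 41*a + 30)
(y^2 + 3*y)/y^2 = (y + 3)/y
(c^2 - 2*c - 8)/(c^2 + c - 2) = (c - 4)/(c - 1)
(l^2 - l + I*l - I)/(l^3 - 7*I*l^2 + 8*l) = (l - 1)/(l*(l - 8*I))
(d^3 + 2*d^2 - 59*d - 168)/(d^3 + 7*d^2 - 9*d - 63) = (d - 8)/(d - 3)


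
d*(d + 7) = d^2 + 7*d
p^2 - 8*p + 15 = (p - 5)*(p - 3)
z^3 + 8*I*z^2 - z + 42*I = (z - 2*I)*(z + 3*I)*(z + 7*I)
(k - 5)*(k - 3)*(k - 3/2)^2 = k^4 - 11*k^3 + 165*k^2/4 - 63*k + 135/4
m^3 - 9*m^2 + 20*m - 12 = (m - 6)*(m - 2)*(m - 1)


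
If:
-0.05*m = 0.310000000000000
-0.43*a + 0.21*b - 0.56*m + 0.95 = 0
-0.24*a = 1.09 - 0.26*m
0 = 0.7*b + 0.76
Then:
No Solution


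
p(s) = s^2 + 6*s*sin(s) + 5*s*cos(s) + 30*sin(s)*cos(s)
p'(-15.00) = -13.47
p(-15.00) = 355.32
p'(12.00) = 130.68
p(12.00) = 142.41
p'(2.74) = 3.57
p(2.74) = -9.47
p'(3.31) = 12.19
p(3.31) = -3.73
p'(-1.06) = -28.30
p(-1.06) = -8.71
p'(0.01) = 35.13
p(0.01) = 0.35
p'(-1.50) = -46.45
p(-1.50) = 8.58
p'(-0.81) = -10.28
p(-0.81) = -13.60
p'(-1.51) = -46.57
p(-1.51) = 9.05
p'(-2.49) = -0.33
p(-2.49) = 39.63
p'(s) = -5*s*sin(s) + 6*s*cos(s) + 2*s - 30*sin(s)^2 + 6*sin(s) + 30*cos(s)^2 + 5*cos(s)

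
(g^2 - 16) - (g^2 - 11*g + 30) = 11*g - 46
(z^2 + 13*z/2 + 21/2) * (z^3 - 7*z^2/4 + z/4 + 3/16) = z^5 + 19*z^4/4 - 5*z^3/8 - 265*z^2/16 + 123*z/32 + 63/32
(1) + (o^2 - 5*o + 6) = o^2 - 5*o + 7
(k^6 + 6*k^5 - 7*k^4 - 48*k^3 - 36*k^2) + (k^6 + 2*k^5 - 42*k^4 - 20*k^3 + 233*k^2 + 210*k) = 2*k^6 + 8*k^5 - 49*k^4 - 68*k^3 + 197*k^2 + 210*k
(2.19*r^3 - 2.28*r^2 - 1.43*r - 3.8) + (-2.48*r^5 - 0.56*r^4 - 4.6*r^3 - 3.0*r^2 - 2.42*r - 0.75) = -2.48*r^5 - 0.56*r^4 - 2.41*r^3 - 5.28*r^2 - 3.85*r - 4.55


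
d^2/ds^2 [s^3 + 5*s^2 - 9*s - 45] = 6*s + 10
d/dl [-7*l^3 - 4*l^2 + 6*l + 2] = -21*l^2 - 8*l + 6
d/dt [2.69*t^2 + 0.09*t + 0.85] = 5.38*t + 0.09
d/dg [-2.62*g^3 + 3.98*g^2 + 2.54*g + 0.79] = -7.86*g^2 + 7.96*g + 2.54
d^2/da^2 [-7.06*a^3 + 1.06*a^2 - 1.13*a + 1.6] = 2.12 - 42.36*a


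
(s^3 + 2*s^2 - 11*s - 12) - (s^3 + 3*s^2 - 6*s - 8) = -s^2 - 5*s - 4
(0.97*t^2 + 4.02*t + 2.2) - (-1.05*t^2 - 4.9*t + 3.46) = 2.02*t^2 + 8.92*t - 1.26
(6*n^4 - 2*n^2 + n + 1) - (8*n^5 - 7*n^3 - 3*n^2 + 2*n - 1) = -8*n^5 + 6*n^4 + 7*n^3 + n^2 - n + 2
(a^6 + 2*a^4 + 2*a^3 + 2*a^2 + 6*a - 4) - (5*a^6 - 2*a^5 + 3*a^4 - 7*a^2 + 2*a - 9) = -4*a^6 + 2*a^5 - a^4 + 2*a^3 + 9*a^2 + 4*a + 5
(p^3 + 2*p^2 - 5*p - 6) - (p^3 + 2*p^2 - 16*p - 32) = 11*p + 26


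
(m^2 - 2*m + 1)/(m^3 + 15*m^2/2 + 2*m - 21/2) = 2*(m - 1)/(2*m^2 + 17*m + 21)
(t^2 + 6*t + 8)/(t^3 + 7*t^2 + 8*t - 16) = (t + 2)/(t^2 + 3*t - 4)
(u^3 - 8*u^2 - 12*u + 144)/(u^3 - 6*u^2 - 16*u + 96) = (u - 6)/(u - 4)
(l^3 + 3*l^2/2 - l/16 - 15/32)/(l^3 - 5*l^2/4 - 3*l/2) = (8*l^2 + 6*l - 5)/(8*l*(l - 2))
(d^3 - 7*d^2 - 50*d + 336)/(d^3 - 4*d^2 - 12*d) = (d^2 - d - 56)/(d*(d + 2))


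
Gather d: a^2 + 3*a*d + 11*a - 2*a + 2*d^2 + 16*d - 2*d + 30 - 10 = a^2 + 9*a + 2*d^2 + d*(3*a + 14) + 20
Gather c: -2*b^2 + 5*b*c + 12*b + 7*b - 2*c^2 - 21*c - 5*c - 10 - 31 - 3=-2*b^2 + 19*b - 2*c^2 + c*(5*b - 26) - 44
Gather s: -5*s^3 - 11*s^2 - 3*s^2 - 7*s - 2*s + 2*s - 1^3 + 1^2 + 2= -5*s^3 - 14*s^2 - 7*s + 2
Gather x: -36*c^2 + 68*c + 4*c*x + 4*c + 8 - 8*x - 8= -36*c^2 + 72*c + x*(4*c - 8)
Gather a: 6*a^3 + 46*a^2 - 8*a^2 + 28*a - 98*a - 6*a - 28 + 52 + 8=6*a^3 + 38*a^2 - 76*a + 32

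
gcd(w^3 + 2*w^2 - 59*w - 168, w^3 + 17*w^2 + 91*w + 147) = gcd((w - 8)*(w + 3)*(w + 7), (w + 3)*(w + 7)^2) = w^2 + 10*w + 21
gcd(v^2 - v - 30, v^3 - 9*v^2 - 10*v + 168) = v - 6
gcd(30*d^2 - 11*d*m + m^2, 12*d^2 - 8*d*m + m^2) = 6*d - m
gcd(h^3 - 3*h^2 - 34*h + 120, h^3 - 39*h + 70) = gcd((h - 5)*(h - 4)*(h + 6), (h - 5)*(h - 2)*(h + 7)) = h - 5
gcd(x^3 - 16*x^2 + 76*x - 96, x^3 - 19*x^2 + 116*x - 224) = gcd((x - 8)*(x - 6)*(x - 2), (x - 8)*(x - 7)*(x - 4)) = x - 8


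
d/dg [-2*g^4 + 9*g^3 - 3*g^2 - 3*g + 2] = -8*g^3 + 27*g^2 - 6*g - 3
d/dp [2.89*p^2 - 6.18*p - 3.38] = 5.78*p - 6.18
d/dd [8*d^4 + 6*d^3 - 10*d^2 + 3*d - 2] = 32*d^3 + 18*d^2 - 20*d + 3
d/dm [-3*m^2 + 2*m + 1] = 2 - 6*m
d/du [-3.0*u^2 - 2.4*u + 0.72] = -6.0*u - 2.4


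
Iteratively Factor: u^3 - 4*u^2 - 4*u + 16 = (u - 4)*(u^2 - 4) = (u - 4)*(u + 2)*(u - 2)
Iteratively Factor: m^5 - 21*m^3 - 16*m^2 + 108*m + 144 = (m + 2)*(m^4 - 2*m^3 - 17*m^2 + 18*m + 72) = (m - 4)*(m + 2)*(m^3 + 2*m^2 - 9*m - 18) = (m - 4)*(m + 2)^2*(m^2 - 9) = (m - 4)*(m - 3)*(m + 2)^2*(m + 3)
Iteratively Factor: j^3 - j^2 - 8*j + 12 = (j - 2)*(j^2 + j - 6) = (j - 2)^2*(j + 3)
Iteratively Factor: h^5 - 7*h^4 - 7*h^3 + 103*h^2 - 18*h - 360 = (h - 5)*(h^4 - 2*h^3 - 17*h^2 + 18*h + 72) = (h - 5)*(h + 2)*(h^3 - 4*h^2 - 9*h + 36) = (h - 5)*(h + 2)*(h + 3)*(h^2 - 7*h + 12) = (h - 5)*(h - 4)*(h + 2)*(h + 3)*(h - 3)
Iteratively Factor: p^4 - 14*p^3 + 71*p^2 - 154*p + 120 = (p - 2)*(p^3 - 12*p^2 + 47*p - 60) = (p - 5)*(p - 2)*(p^2 - 7*p + 12) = (p - 5)*(p - 3)*(p - 2)*(p - 4)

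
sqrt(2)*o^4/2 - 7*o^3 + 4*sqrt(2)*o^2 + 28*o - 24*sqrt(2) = (o - 2)*(o - 6*sqrt(2))*(o - sqrt(2))*(sqrt(2)*o/2 + sqrt(2))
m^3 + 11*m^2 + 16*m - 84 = (m - 2)*(m + 6)*(m + 7)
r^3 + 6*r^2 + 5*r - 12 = (r - 1)*(r + 3)*(r + 4)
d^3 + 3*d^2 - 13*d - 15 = (d - 3)*(d + 1)*(d + 5)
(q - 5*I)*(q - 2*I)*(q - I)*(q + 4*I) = q^4 - 4*I*q^3 + 15*q^2 - 58*I*q - 40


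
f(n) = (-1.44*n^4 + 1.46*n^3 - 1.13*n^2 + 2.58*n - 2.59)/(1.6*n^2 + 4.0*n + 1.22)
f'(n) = (-3.2*n - 4.0)*(-1.44*n^4 + 1.46*n^3 - 1.13*n^2 + 2.58*n - 2.59)/(1.6*n^2 + 4.0*n + 1.22)^2 + (-5.76*n^3 + 4.38*n^2 - 2.26*n + 2.58)/(1.6*n^2 + 4.0*n + 1.22)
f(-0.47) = 13.94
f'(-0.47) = 96.53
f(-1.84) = 50.85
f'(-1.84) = -212.22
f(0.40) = -0.55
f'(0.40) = 1.59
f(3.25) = -3.75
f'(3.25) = -3.29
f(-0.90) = 7.23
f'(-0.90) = -3.93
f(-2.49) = -79.58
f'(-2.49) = -162.25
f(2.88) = -2.64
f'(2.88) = -2.70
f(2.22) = -1.19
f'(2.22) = -1.70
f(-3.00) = -48.77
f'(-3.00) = -19.01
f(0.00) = -2.12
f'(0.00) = 9.08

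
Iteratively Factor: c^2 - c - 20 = (c + 4)*(c - 5)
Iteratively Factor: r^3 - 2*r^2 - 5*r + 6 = (r - 3)*(r^2 + r - 2) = (r - 3)*(r - 1)*(r + 2)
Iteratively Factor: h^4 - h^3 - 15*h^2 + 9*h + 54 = (h - 3)*(h^3 + 2*h^2 - 9*h - 18) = (h - 3)*(h + 3)*(h^2 - h - 6) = (h - 3)^2*(h + 3)*(h + 2)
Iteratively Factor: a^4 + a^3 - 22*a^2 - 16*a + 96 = (a - 4)*(a^3 + 5*a^2 - 2*a - 24) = (a - 4)*(a - 2)*(a^2 + 7*a + 12) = (a - 4)*(a - 2)*(a + 4)*(a + 3)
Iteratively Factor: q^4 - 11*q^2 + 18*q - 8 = (q - 1)*(q^3 + q^2 - 10*q + 8) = (q - 1)*(q + 4)*(q^2 - 3*q + 2) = (q - 2)*(q - 1)*(q + 4)*(q - 1)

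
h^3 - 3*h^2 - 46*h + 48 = (h - 8)*(h - 1)*(h + 6)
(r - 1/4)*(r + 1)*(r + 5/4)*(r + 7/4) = r^4 + 15*r^3/4 + 67*r^2/16 + 57*r/64 - 35/64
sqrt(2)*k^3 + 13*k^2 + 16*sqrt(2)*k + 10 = (k + sqrt(2))*(k + 5*sqrt(2))*(sqrt(2)*k + 1)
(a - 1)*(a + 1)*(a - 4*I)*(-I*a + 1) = -I*a^4 - 3*a^3 - 3*I*a^2 + 3*a + 4*I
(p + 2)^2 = p^2 + 4*p + 4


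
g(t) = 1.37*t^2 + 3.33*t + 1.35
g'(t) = 2.74*t + 3.33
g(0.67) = 4.20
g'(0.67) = 5.17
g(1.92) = 12.79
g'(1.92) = 8.59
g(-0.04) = 1.22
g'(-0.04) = 3.22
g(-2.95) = 3.45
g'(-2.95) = -4.75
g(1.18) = 7.19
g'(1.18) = 6.56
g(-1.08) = -0.65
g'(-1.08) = 0.37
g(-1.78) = -0.24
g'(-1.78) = -1.55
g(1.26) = 7.72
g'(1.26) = 6.78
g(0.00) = 1.35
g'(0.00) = 3.33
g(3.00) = 23.67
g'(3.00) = 11.55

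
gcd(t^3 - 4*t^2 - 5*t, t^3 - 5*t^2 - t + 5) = t^2 - 4*t - 5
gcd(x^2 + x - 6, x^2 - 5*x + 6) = x - 2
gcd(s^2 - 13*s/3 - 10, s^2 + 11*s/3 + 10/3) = s + 5/3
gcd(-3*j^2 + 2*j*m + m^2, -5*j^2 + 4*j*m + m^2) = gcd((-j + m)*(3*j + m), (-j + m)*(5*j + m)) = j - m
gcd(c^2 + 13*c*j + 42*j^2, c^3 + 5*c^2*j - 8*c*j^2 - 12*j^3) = c + 6*j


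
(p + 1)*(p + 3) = p^2 + 4*p + 3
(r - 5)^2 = r^2 - 10*r + 25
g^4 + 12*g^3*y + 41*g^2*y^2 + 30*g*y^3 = g*(g + y)*(g + 5*y)*(g + 6*y)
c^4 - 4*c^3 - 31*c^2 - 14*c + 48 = (c - 8)*(c - 1)*(c + 2)*(c + 3)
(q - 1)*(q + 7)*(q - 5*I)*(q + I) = q^4 + 6*q^3 - 4*I*q^3 - 2*q^2 - 24*I*q^2 + 30*q + 28*I*q - 35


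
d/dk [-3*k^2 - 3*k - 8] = -6*k - 3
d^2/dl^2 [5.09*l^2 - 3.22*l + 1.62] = 10.1800000000000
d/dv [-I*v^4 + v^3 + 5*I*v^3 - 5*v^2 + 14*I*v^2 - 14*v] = -4*I*v^3 + v^2*(3 + 15*I) - v*(10 - 28*I) - 14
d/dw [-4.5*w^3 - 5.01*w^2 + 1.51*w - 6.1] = -13.5*w^2 - 10.02*w + 1.51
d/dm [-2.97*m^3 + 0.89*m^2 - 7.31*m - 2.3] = -8.91*m^2 + 1.78*m - 7.31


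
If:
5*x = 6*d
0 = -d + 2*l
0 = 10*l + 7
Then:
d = -7/5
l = -7/10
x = -42/25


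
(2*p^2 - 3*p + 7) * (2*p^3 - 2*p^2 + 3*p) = 4*p^5 - 10*p^4 + 26*p^3 - 23*p^2 + 21*p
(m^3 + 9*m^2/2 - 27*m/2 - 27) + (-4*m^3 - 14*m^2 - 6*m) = -3*m^3 - 19*m^2/2 - 39*m/2 - 27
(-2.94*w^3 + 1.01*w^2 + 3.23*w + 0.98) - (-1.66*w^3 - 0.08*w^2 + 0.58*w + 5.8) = -1.28*w^3 + 1.09*w^2 + 2.65*w - 4.82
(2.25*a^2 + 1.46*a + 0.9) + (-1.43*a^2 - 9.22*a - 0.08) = 0.82*a^2 - 7.76*a + 0.82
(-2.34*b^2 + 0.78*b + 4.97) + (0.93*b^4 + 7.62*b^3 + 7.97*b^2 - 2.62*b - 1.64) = 0.93*b^4 + 7.62*b^3 + 5.63*b^2 - 1.84*b + 3.33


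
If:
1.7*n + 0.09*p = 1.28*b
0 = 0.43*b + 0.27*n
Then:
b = 0.0225710570313951*p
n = -0.0359464982351848*p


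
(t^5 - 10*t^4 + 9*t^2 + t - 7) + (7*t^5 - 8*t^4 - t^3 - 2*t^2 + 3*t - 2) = 8*t^5 - 18*t^4 - t^3 + 7*t^2 + 4*t - 9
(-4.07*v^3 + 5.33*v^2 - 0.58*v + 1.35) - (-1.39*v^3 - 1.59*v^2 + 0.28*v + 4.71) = -2.68*v^3 + 6.92*v^2 - 0.86*v - 3.36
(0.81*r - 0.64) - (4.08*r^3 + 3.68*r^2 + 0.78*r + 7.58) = -4.08*r^3 - 3.68*r^2 + 0.03*r - 8.22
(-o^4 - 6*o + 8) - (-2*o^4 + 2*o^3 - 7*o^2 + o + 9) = o^4 - 2*o^3 + 7*o^2 - 7*o - 1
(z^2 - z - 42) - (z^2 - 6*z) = 5*z - 42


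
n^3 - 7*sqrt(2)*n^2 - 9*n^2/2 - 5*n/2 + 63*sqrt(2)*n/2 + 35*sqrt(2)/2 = (n - 5)*(n + 1/2)*(n - 7*sqrt(2))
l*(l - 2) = l^2 - 2*l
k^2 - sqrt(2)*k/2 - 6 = (k - 2*sqrt(2))*(k + 3*sqrt(2)/2)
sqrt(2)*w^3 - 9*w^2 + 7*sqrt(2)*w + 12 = (w - 3*sqrt(2))*(w - 2*sqrt(2))*(sqrt(2)*w + 1)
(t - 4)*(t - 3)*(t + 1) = t^3 - 6*t^2 + 5*t + 12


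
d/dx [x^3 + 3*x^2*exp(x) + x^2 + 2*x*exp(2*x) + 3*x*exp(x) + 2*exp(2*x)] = 3*x^2*exp(x) + 3*x^2 + 4*x*exp(2*x) + 9*x*exp(x) + 2*x + 6*exp(2*x) + 3*exp(x)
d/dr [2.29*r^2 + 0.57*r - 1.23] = 4.58*r + 0.57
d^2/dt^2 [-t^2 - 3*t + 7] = -2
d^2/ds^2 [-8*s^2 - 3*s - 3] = -16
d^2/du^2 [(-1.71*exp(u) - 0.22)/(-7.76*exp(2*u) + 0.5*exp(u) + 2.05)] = (102.972096*exp(4*u) + 59.626288*exp(3*u) + 160.65528*exp(2*u) + 12.30129*exp(u) + 6.960775)*exp(u)/(467.288576*exp(6*u) - 90.3264*exp(5*u) - 364.51824*exp(4*u) + 47.599*exp(3*u) + 96.2967*exp(2*u) - 6.30375*exp(u) - 8.615125)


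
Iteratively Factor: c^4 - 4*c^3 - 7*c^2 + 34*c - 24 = (c - 2)*(c^3 - 2*c^2 - 11*c + 12) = (c - 2)*(c + 3)*(c^2 - 5*c + 4) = (c - 2)*(c - 1)*(c + 3)*(c - 4)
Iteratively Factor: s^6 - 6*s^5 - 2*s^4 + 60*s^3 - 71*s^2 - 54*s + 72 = (s + 1)*(s^5 - 7*s^4 + 5*s^3 + 55*s^2 - 126*s + 72) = (s - 3)*(s + 1)*(s^4 - 4*s^3 - 7*s^2 + 34*s - 24) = (s - 4)*(s - 3)*(s + 1)*(s^3 - 7*s + 6) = (s - 4)*(s - 3)*(s + 1)*(s + 3)*(s^2 - 3*s + 2) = (s - 4)*(s - 3)*(s - 2)*(s + 1)*(s + 3)*(s - 1)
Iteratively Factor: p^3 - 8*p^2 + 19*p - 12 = (p - 3)*(p^2 - 5*p + 4) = (p - 4)*(p - 3)*(p - 1)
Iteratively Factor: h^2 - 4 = (h + 2)*(h - 2)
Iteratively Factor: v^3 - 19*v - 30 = (v + 2)*(v^2 - 2*v - 15) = (v - 5)*(v + 2)*(v + 3)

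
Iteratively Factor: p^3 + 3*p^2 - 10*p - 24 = (p + 4)*(p^2 - p - 6) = (p + 2)*(p + 4)*(p - 3)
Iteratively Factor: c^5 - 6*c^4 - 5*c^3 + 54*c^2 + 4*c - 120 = (c + 2)*(c^4 - 8*c^3 + 11*c^2 + 32*c - 60) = (c + 2)^2*(c^3 - 10*c^2 + 31*c - 30) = (c - 2)*(c + 2)^2*(c^2 - 8*c + 15) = (c - 5)*(c - 2)*(c + 2)^2*(c - 3)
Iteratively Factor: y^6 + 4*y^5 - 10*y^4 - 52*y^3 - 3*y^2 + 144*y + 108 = (y - 2)*(y^5 + 6*y^4 + 2*y^3 - 48*y^2 - 99*y - 54) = (y - 2)*(y + 3)*(y^4 + 3*y^3 - 7*y^2 - 27*y - 18) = (y - 2)*(y + 2)*(y + 3)*(y^3 + y^2 - 9*y - 9) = (y - 3)*(y - 2)*(y + 2)*(y + 3)*(y^2 + 4*y + 3) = (y - 3)*(y - 2)*(y + 2)*(y + 3)^2*(y + 1)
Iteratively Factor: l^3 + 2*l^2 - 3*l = (l - 1)*(l^2 + 3*l) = (l - 1)*(l + 3)*(l)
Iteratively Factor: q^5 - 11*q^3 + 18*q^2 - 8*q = (q - 2)*(q^4 + 2*q^3 - 7*q^2 + 4*q) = (q - 2)*(q - 1)*(q^3 + 3*q^2 - 4*q) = q*(q - 2)*(q - 1)*(q^2 + 3*q - 4) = q*(q - 2)*(q - 1)^2*(q + 4)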